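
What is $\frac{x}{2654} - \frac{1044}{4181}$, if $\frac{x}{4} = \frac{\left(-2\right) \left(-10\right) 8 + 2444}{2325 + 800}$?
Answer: $- \frac{4307562852}{17338084375} \approx -0.24845$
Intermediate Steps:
$x = \frac{10416}{3125}$ ($x = 4 \frac{\left(-2\right) \left(-10\right) 8 + 2444}{2325 + 800} = 4 \frac{20 \cdot 8 + 2444}{3125} = 4 \left(160 + 2444\right) \frac{1}{3125} = 4 \cdot 2604 \cdot \frac{1}{3125} = 4 \cdot \frac{2604}{3125} = \frac{10416}{3125} \approx 3.3331$)
$\frac{x}{2654} - \frac{1044}{4181} = \frac{10416}{3125 \cdot 2654} - \frac{1044}{4181} = \frac{10416}{3125} \cdot \frac{1}{2654} - \frac{1044}{4181} = \frac{5208}{4146875} - \frac{1044}{4181} = - \frac{4307562852}{17338084375}$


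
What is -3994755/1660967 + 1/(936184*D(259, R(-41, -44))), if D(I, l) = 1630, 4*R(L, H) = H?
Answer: -6095915913658633/2534602289782640 ≈ -2.4051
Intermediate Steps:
R(L, H) = H/4
-3994755/1660967 + 1/(936184*D(259, R(-41, -44))) = -3994755/1660967 + 1/(936184*1630) = -3994755*1/1660967 + (1/936184)*(1/1630) = -3994755/1660967 + 1/1525979920 = -6095915913658633/2534602289782640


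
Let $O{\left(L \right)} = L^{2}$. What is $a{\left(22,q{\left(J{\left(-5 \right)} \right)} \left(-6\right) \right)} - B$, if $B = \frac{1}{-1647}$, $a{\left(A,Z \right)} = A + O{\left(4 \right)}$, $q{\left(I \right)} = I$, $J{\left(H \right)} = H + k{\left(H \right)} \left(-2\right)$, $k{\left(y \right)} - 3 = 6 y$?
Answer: $\frac{62587}{1647} \approx 38.001$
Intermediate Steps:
$k{\left(y \right)} = 3 + 6 y$
$J{\left(H \right)} = -6 - 11 H$ ($J{\left(H \right)} = H + \left(3 + 6 H\right) \left(-2\right) = H - \left(6 + 12 H\right) = -6 - 11 H$)
$a{\left(A,Z \right)} = 16 + A$ ($a{\left(A,Z \right)} = A + 4^{2} = A + 16 = 16 + A$)
$B = - \frac{1}{1647} \approx -0.00060716$
$a{\left(22,q{\left(J{\left(-5 \right)} \right)} \left(-6\right) \right)} - B = \left(16 + 22\right) - - \frac{1}{1647} = 38 + \frac{1}{1647} = \frac{62587}{1647}$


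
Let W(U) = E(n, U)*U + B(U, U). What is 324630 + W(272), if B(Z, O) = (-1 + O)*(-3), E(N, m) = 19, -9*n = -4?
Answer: 328985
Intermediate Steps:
n = 4/9 (n = -⅑*(-4) = 4/9 ≈ 0.44444)
B(Z, O) = 3 - 3*O
W(U) = 3 + 16*U (W(U) = 19*U + (3 - 3*U) = 3 + 16*U)
324630 + W(272) = 324630 + (3 + 16*272) = 324630 + (3 + 4352) = 324630 + 4355 = 328985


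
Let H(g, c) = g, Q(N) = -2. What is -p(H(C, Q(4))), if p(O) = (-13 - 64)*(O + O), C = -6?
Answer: -924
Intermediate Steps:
p(O) = -154*O
-p(H(C, Q(4))) = -(-154)*(-6) = -1*924 = -924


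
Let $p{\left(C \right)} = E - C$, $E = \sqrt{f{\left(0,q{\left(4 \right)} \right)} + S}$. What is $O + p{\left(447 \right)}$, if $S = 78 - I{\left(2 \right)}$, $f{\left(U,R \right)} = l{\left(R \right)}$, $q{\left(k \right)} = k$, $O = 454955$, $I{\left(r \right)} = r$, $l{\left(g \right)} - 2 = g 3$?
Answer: $454508 + 3 \sqrt{10} \approx 4.5452 \cdot 10^{5}$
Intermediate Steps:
$l{\left(g \right)} = 2 + 3 g$ ($l{\left(g \right)} = 2 + g 3 = 2 + 3 g$)
$f{\left(U,R \right)} = 2 + 3 R$
$S = 76$ ($S = 78 - 2 = 76$)
$E = 3 \sqrt{10}$ ($E = \sqrt{\left(2 + 3 \cdot 4\right) + 76} = \sqrt{\left(2 + 12\right) + 76} = \sqrt{14 + 76} = \sqrt{90} = 3 \sqrt{10} \approx 9.4868$)
$p{\left(C \right)} = - C + 3 \sqrt{10}$ ($p{\left(C \right)} = 3 \sqrt{10} - C = - C + 3 \sqrt{10}$)
$O + p{\left(447 \right)} = 454955 + \left(\left(-1\right) 447 + 3 \sqrt{10}\right) = 454955 - \left(447 - 3 \sqrt{10}\right) = 454508 + 3 \sqrt{10}$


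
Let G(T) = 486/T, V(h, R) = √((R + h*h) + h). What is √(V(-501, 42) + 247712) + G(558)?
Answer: 27/31 + √(247712 + 3*√27838) ≈ 499.08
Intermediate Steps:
V(h, R) = √(R + h + h²) (V(h, R) = √((R + h²) + h) = √(R + h + h²))
√(V(-501, 42) + 247712) + G(558) = √(√(42 - 501 + (-501)²) + 247712) + 486/558 = √(√(42 - 501 + 251001) + 247712) + 486*(1/558) = √(√250542 + 247712) + 27/31 = √(3*√27838 + 247712) + 27/31 = √(247712 + 3*√27838) + 27/31 = 27/31 + √(247712 + 3*√27838)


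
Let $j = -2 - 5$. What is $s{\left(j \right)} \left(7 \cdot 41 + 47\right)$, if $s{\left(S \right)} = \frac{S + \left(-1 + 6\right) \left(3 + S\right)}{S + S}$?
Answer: $\frac{4509}{7} \approx 644.14$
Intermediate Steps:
$j = -7$ ($j = -2 - 5 = -7$)
$s{\left(S \right)} = \frac{15 + 6 S}{2 S}$ ($s{\left(S \right)} = \frac{S + 5 \left(3 + S\right)}{2 S} = \left(S + \left(15 + 5 S\right)\right) \frac{1}{2 S} = \left(15 + 6 S\right) \frac{1}{2 S} = \frac{15 + 6 S}{2 S}$)
$s{\left(j \right)} \left(7 \cdot 41 + 47\right) = \left(3 + \frac{15}{2 \left(-7\right)}\right) \left(7 \cdot 41 + 47\right) = \left(3 + \frac{15}{2} \left(- \frac{1}{7}\right)\right) \left(287 + 47\right) = \left(3 - \frac{15}{14}\right) 334 = \frac{27}{14} \cdot 334 = \frac{4509}{7}$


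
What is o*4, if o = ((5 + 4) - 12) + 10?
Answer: 28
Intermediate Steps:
o = 7 (o = (9 - 12) + 10 = -3 + 10 = 7)
o*4 = 7*4 = 28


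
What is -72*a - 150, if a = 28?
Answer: -2166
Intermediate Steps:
-72*a - 150 = -72*28 - 150 = -2016 - 150 = -2166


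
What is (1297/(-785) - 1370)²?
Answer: 1159384102009/616225 ≈ 1.8814e+6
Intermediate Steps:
(1297/(-785) - 1370)² = (1297*(-1/785) - 1370)² = (-1297/785 - 1370)² = (-1076747/785)² = 1159384102009/616225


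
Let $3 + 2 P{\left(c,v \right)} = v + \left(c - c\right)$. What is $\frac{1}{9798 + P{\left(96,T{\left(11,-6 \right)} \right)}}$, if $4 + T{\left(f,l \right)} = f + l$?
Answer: $\frac{1}{9797} \approx 0.00010207$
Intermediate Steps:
$T{\left(f,l \right)} = -4 + f + l$ ($T{\left(f,l \right)} = -4 + \left(f + l\right) = -4 + f + l$)
$P{\left(c,v \right)} = - \frac{3}{2} + \frac{v}{2}$ ($P{\left(c,v \right)} = - \frac{3}{2} + \frac{v + \left(c - c\right)}{2} = - \frac{3}{2} + \frac{v + 0}{2} = - \frac{3}{2} + \frac{v}{2}$)
$\frac{1}{9798 + P{\left(96,T{\left(11,-6 \right)} \right)}} = \frac{1}{9798 - \left(\frac{3}{2} - \frac{-4 + 11 - 6}{2}\right)} = \frac{1}{9798 + \left(- \frac{3}{2} + \frac{1}{2} \cdot 1\right)} = \frac{1}{9798 + \left(- \frac{3}{2} + \frac{1}{2}\right)} = \frac{1}{9798 - 1} = \frac{1}{9797}$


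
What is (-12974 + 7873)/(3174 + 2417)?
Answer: -5101/5591 ≈ -0.91236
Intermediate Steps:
(-12974 + 7873)/(3174 + 2417) = -5101/5591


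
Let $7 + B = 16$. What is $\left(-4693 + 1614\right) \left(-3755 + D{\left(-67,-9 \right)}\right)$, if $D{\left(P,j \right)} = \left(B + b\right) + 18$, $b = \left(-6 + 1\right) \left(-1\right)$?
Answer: $11463117$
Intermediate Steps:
$b = 5$ ($b = \left(-5\right) \left(-1\right) = 5$)
$B = 9$ ($B = -7 + 16 = 9$)
$D{\left(P,j \right)} = 32$ ($D{\left(P,j \right)} = \left(9 + 5\right) + 18 = 14 + 18 = 32$)
$\left(-4693 + 1614\right) \left(-3755 + D{\left(-67,-9 \right)}\right) = \left(-4693 + 1614\right) \left(-3755 + 32\right) = \left(-3079\right) \left(-3723\right) = 11463117$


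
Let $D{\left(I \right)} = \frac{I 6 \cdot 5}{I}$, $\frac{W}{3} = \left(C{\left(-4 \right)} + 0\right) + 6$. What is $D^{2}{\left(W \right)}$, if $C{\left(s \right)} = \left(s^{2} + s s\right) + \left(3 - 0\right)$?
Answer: $900$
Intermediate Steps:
$C{\left(s \right)} = 3 + 2 s^{2}$ ($C{\left(s \right)} = \left(s^{2} + s^{2}\right) + \left(3 + 0\right) = 2 s^{2} + 3 = 3 + 2 s^{2}$)
$W = 123$ ($W = 3 \left(\left(\left(3 + 2 \left(-4\right)^{2}\right) + 0\right) + 6\right) = 3 \left(\left(\left(3 + 2 \cdot 16\right) + 0\right) + 6\right) = 3 \left(\left(\left(3 + 32\right) + 0\right) + 6\right) = 3 \left(\left(35 + 0\right) + 6\right) = 3 \left(35 + 6\right) = 3 \cdot 41 = 123$)
$D{\left(I \right)} = 30$ ($D{\left(I \right)} = \frac{6 I 5}{I} = \frac{30 I}{I} = 30$)
$D^{2}{\left(W \right)} = 30^{2} = 900$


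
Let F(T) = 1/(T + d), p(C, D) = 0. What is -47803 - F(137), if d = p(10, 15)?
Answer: -6549012/137 ≈ -47803.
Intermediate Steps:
d = 0
F(T) = 1/T (F(T) = 1/(T + 0) = 1/T)
-47803 - F(137) = -47803 - 1/137 = -6549012/137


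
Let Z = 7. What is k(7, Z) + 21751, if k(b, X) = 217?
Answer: 21968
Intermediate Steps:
k(7, Z) + 21751 = 217 + 21751 = 21968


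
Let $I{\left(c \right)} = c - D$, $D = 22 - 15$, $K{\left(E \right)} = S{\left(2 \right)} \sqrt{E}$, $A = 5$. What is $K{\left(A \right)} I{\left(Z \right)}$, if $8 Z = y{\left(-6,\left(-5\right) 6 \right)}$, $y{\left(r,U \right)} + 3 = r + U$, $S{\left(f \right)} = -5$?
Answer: $\frac{475 \sqrt{5}}{8} \approx 132.77$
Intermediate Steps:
$y{\left(r,U \right)} = -3 + U + r$ ($y{\left(r,U \right)} = -3 + \left(r + U\right) = -3 + \left(U + r\right) = -3 + U + r$)
$K{\left(E \right)} = - 5 \sqrt{E}$
$Z = - \frac{39}{8}$ ($Z = \frac{-3 - 30 - 6}{8} = \frac{1}{8} \left(-39\right) = - \frac{39}{8} \approx -4.875$)
$D = 7$ ($D = 22 - 15 = 7$)
$I{\left(c \right)} = -7 + c$ ($I{\left(c \right)} = c - 7 = -7 + c$)
$K{\left(A \right)} I{\left(Z \right)} = - 5 \sqrt{5} \left(-7 - \frac{39}{8}\right) = - 5 \sqrt{5} \left(- \frac{95}{8}\right) = \frac{475 \sqrt{5}}{8}$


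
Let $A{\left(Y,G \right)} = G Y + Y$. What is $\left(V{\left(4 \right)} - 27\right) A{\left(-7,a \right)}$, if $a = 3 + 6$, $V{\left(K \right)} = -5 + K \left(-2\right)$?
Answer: $2800$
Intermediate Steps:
$V{\left(K \right)} = -5 - 2 K$
$a = 9$
$A{\left(Y,G \right)} = Y + G Y$
$\left(V{\left(4 \right)} - 27\right) A{\left(-7,a \right)} = \left(\left(-5 - 8\right) - 27\right) \left(- 7 \left(1 + 9\right)\right) = \left(\left(-5 - 8\right) - 27\right) \left(\left(-7\right) 10\right) = \left(-13 - 27\right) \left(-70\right) = \left(-40\right) \left(-70\right) = 2800$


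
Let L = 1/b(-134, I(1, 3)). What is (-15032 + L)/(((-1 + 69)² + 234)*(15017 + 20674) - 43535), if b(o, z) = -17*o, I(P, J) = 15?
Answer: -34242895/394876135354 ≈ -8.6718e-5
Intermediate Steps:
L = 1/2278 (L = 1/(-17*(-134)) = 1/2278 ≈ 0.00043898)
(-15032 + L)/(((-1 + 69)² + 234)*(15017 + 20674) - 43535) = (-15032 + 1/2278)/(((-1 + 69)² + 234)*(15017 + 20674) - 43535) = -34242895/(2278*((68² + 234)*35691 - 43535)) = -34242895/(2278*((4624 + 234)*35691 - 43535)) = -34242895/(2278*(4858*35691 - 43535)) = -34242895/(2278*(173386878 - 43535)) = -34242895/2278/173343343 = -34242895/2278*1/173343343 = -34242895/394876135354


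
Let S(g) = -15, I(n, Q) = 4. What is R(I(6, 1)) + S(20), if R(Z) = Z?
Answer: -11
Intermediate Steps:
R(I(6, 1)) + S(20) = 4 - 15 = -11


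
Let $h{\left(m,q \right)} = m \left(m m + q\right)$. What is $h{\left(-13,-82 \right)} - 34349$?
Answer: $-35480$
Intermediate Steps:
$h{\left(m,q \right)} = m \left(q + m^{2}\right)$ ($h{\left(m,q \right)} = m \left(m^{2} + q\right) = m \left(q + m^{2}\right)$)
$h{\left(-13,-82 \right)} - 34349 = - 13 \left(-82 + \left(-13\right)^{2}\right) - 34349 = - 13 \left(-82 + 169\right) - 34349 = \left(-13\right) 87 - 34349 = -1131 - 34349 = -35480$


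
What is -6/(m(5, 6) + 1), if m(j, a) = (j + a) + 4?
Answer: -3/8 ≈ -0.37500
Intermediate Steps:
m(j, a) = 4 + a + j (m(j, a) = (a + j) + 4 = 4 + a + j)
-6/(m(5, 6) + 1) = -6/((4 + 6 + 5) + 1) = -6/(15 + 1) = -6/16 = -6*1/16 = -3/8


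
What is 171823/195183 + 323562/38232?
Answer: 143462837/15354396 ≈ 9.3434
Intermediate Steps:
171823/195183 + 323562/38232 = 171823*(1/195183) + 323562*(1/38232) = 171823/195183 + 53927/6372 = 143462837/15354396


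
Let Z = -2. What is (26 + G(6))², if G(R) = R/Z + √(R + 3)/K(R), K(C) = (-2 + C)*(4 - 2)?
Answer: 34969/64 ≈ 546.39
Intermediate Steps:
K(C) = -4 + 2*C (K(C) = (-2 + C)*2 = -4 + 2*C)
G(R) = -R/2 + √(3 + R)/(-4 + 2*R) (G(R) = R/(-2) + √(R + 3)/(-4 + 2*R) = R*(-½) + √(3 + R)/(-4 + 2*R) = -R/2 + √(3 + R)/(-4 + 2*R))
(26 + G(6))² = (26 + (√(3 + 6) - 1*6*(-2 + 6))/(2*(-2 + 6)))² = (26 + (½)*(√9 - 1*6*4)/4)² = (26 + (½)*(¼)*(3 - 24))² = (26 + (½)*(¼)*(-21))² = (26 - 21/8)² = (187/8)² = 34969/64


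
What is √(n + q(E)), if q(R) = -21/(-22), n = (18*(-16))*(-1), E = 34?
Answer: √139854/22 ≈ 16.999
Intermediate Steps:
n = 288 (n = -288*(-1) = 288)
q(R) = 21/22 (q(R) = -21*(-1/22) = 21/22)
√(n + q(E)) = √(288 + 21/22) = √(6357/22) = √139854/22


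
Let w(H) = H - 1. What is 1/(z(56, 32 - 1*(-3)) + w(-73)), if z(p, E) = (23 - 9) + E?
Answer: -1/25 ≈ -0.040000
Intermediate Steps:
z(p, E) = 14 + E
w(H) = -1 + H
1/(z(56, 32 - 1*(-3)) + w(-73)) = 1/((14 + (32 - 1*(-3))) + (-1 - 73)) = 1/((14 + (32 + 3)) - 74) = 1/((14 + 35) - 74) = 1/(49 - 74) = 1/(-25) = -1/25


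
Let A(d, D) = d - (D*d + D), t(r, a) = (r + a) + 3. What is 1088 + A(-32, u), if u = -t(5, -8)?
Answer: 1056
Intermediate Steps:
t(r, a) = 3 + a + r (t(r, a) = (a + r) + 3 = 3 + a + r)
u = 0 (u = -(3 - 8 + 5) = -1*0 = 0)
A(d, D) = d - D - D*d (A(d, D) = d - (D + D*d) = d + (-D - D*d) = d - D - D*d)
1088 + A(-32, u) = 1088 + (-32 - 1*0 - 1*0*(-32)) = 1088 + (-32 + 0 + 0) = 1088 - 32 = 1056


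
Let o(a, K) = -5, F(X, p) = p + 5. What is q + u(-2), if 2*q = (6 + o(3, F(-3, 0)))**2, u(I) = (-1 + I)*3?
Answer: -17/2 ≈ -8.5000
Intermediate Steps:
F(X, p) = 5 + p
u(I) = -3 + 3*I
q = 1/2 (q = (6 - 5)**2/2 = (1/2)*1**2 = (1/2)*1 = 1/2 ≈ 0.50000)
q + u(-2) = 1/2 + (-3 + 3*(-2)) = 1/2 + (-3 - 6) = 1/2 - 9 = -17/2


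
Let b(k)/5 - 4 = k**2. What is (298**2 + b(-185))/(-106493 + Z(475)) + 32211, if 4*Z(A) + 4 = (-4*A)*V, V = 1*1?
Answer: 3445318510/106969 ≈ 32209.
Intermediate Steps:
V = 1
b(k) = 20 + 5*k**2
Z(A) = -1 - A (Z(A) = -1 + (-4*A*1)/4 = -1 + (-4*A)/4 = -1 - A)
(298**2 + b(-185))/(-106493 + Z(475)) + 32211 = (298**2 + (20 + 5*(-185)**2))/(-106493 + (-1 - 1*475)) + 32211 = (88804 + (20 + 5*34225))/(-106493 + (-1 - 475)) + 32211 = (88804 + (20 + 171125))/(-106493 - 476) + 32211 = (88804 + 171145)/(-106969) + 32211 = 259949*(-1/106969) + 32211 = -259949/106969 + 32211 = 3445318510/106969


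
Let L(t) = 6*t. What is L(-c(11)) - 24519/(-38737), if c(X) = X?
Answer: -2532123/38737 ≈ -65.367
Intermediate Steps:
L(-c(11)) - 24519/(-38737) = 6*(-1*11) - 24519/(-38737) = 6*(-11) - 24519*(-1)/38737 = -66 - 1*(-24519/38737) = -66 + 24519/38737 = -2532123/38737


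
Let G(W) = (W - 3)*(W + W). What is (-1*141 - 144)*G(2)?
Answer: 1140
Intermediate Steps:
G(W) = 2*W*(-3 + W) (G(W) = (-3 + W)*(2*W) = 2*W*(-3 + W))
(-1*141 - 144)*G(2) = (-1*141 - 144)*(2*2*(-3 + 2)) = (-141 - 144)*(2*2*(-1)) = -285*(-4) = 1140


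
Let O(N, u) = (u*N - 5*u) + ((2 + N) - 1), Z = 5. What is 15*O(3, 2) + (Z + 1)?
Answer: 6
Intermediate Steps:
O(N, u) = 1 + N - 5*u + N*u (O(N, u) = (N*u - 5*u) + (1 + N) = (-5*u + N*u) + (1 + N) = 1 + N - 5*u + N*u)
15*O(3, 2) + (Z + 1) = 15*(1 + 3 - 5*2 + 3*2) + (5 + 1) = 15*(1 + 3 - 10 + 6) + 6 = 15*0 + 6 = 0 + 6 = 6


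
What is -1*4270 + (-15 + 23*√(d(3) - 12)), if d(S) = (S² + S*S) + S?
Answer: -4216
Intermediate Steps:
d(S) = S + 2*S² (d(S) = (S² + S²) + S = 2*S² + S = S + 2*S²)
-1*4270 + (-15 + 23*√(d(3) - 12)) = -1*4270 + (-15 + 23*√(3*(1 + 2*3) - 12)) = -4270 + (-15 + 23*√(3*(1 + 6) - 12)) = -4270 + (-15 + 23*√(3*7 - 12)) = -4270 + (-15 + 23*√(21 - 12)) = -4270 + (-15 + 23*√9) = -4270 + (-15 + 23*3) = -4270 + (-15 + 69) = -4270 + 54 = -4216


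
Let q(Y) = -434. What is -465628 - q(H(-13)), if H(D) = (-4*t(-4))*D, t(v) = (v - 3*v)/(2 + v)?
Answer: -465194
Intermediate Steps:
t(v) = -2*v/(2 + v) (t(v) = (-2*v)/(2 + v) = -2*v/(2 + v))
H(D) = 16*D (H(D) = (-(-8)*(-4)/(2 - 4))*D = (-(-8)*(-4)/(-2))*D = (-(-8)*(-4)*(-1)/2)*D = (-4*(-4))*D = 16*D)
-465628 - q(H(-13)) = -465628 - 1*(-434) = -465628 + 434 = -465194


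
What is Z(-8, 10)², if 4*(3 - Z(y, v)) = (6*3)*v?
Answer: 1764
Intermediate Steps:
Z(y, v) = 3 - 9*v/2 (Z(y, v) = 3 - 6*3*v/4 = 3 - 9*v/2)
Z(-8, 10)² = (3 - 9/2*10)² = (3 - 45)² = (-42)² = 1764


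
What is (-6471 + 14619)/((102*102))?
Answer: 679/867 ≈ 0.78316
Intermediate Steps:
(-6471 + 14619)/((102*102)) = 8148/10404 = 8148*(1/10404) = 679/867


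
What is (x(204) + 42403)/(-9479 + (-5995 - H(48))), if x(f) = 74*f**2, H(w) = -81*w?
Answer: -3121987/11586 ≈ -269.46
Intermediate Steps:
(x(204) + 42403)/(-9479 + (-5995 - H(48))) = (74*204**2 + 42403)/(-9479 + (-5995 - (-81)*48)) = (74*41616 + 42403)/(-9479 + (-5995 - 1*(-3888))) = (3079584 + 42403)/(-9479 + (-5995 + 3888)) = 3121987/(-9479 - 2107) = 3121987/(-11586) = 3121987*(-1/11586) = -3121987/11586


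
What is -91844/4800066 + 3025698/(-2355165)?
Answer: -272960330932/209350878535 ≈ -1.3038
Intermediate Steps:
-91844/4800066 + 3025698/(-2355165) = -91844*1/4800066 + 3025698*(-1/2355165) = -45922/2400033 - 1008566/785055 = -272960330932/209350878535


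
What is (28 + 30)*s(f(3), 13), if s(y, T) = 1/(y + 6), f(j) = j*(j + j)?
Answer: 29/12 ≈ 2.4167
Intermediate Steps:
f(j) = 2*j**2 (f(j) = j*(2*j) = 2*j**2)
s(y, T) = 1/(6 + y)
(28 + 30)*s(f(3), 13) = (28 + 30)/(6 + 2*3**2) = 58/(6 + 2*9) = 58/(6 + 18) = 58/24 = 58*(1/24) = 29/12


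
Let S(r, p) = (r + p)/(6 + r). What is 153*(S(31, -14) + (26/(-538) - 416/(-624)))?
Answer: 1641282/9953 ≈ 164.90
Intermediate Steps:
S(r, p) = (p + r)/(6 + r)
153*(S(31, -14) + (26/(-538) - 416/(-624))) = 153*((-14 + 31)/(6 + 31) + (26/(-538) - 416/(-624))) = 153*(17/37 + (26*(-1/538) - 416*(-1/624))) = 153*((1/37)*17 + (-13/269 + ⅔)) = 153*(17/37 + 499/807) = 153*(32182/29859) = 1641282/9953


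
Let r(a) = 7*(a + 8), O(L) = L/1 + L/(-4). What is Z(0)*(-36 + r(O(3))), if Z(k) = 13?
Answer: 1859/4 ≈ 464.75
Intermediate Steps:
O(L) = 3*L/4 (O(L) = L*1 + L*(-¼) = L - L/4 = 3*L/4)
r(a) = 56 + 7*a (r(a) = 7*(8 + a) = 56 + 7*a)
Z(0)*(-36 + r(O(3))) = 13*(-36 + (56 + 7*((¾)*3))) = 13*(-36 + (56 + 7*(9/4))) = 13*(-36 + (56 + 63/4)) = 13*(-36 + 287/4) = 13*(143/4) = 1859/4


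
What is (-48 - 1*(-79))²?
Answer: 961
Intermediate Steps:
(-48 - 1*(-79))² = (-48 + 79)² = 31² = 961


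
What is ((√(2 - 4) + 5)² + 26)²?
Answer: 2201 + 980*I*√2 ≈ 2201.0 + 1385.9*I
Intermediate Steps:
((√(2 - 4) + 5)² + 26)² = ((√(-2) + 5)² + 26)² = ((I*√2 + 5)² + 26)² = ((5 + I*√2)² + 26)² = (26 + (5 + I*√2)²)²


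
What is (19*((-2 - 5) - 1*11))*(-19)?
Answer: 6498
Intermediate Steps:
(19*((-2 - 5) - 1*11))*(-19) = (19*(-7 - 11))*(-19) = (19*(-18))*(-19) = -342*(-19) = 6498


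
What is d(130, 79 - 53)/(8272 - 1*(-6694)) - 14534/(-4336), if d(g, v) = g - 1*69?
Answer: 54445085/16223144 ≈ 3.3560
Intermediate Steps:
d(g, v) = -69 + g (d(g, v) = g - 69 = -69 + g)
d(130, 79 - 53)/(8272 - 1*(-6694)) - 14534/(-4336) = (-69 + 130)/(8272 - 1*(-6694)) - 14534/(-4336) = 61/(8272 + 6694) - 14534*(-1/4336) = 61/14966 + 7267/2168 = 54445085/16223144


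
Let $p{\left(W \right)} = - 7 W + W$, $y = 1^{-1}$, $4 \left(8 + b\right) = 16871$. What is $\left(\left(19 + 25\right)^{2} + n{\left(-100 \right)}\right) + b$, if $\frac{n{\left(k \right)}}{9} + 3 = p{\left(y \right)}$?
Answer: $\frac{24259}{4} \approx 6064.8$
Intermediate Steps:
$b = \frac{16839}{4}$ ($b = -8 + \frac{1}{4} \cdot 16871 = -8 + \frac{16871}{4} = \frac{16839}{4} \approx 4209.8$)
$y = 1$
$p{\left(W \right)} = - 6 W$
$n{\left(k \right)} = -81$ ($n{\left(k \right)} = -27 + 9 \left(\left(-6\right) 1\right) = -27 + 9 \left(-6\right) = -27 - 54 = -81$)
$\left(\left(19 + 25\right)^{2} + n{\left(-100 \right)}\right) + b = \left(\left(19 + 25\right)^{2} - 81\right) + \frac{16839}{4} = \left(44^{2} - 81\right) + \frac{16839}{4} = \left(1936 - 81\right) + \frac{16839}{4} = 1855 + \frac{16839}{4} = \frac{24259}{4}$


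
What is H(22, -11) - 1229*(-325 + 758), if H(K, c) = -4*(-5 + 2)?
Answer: -532145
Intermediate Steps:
H(K, c) = 12 (H(K, c) = -4*(-3) = 12)
H(22, -11) - 1229*(-325 + 758) = 12 - 1229*(-325 + 758) = 12 - 1229*433 = 12 - 532157 = -532145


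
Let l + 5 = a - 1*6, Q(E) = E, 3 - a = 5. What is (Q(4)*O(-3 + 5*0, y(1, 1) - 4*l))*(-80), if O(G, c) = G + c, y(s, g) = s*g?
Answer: -16000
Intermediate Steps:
a = -2 (a = 3 - 1*5 = 3 - 5 = -2)
l = -13 (l = -5 + (-2 - 1*6) = -5 + (-2 - 6) = -5 - 8 = -13)
y(s, g) = g*s
(Q(4)*O(-3 + 5*0, y(1, 1) - 4*l))*(-80) = (4*((-3 + 5*0) + (1*1 - 4*(-13))))*(-80) = (4*((-3 + 0) + (1 + 52)))*(-80) = (4*(-3 + 53))*(-80) = (4*50)*(-80) = 200*(-80) = -16000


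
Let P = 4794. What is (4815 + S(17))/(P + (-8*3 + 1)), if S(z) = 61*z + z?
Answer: 5869/4771 ≈ 1.2301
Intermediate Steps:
S(z) = 62*z
(4815 + S(17))/(P + (-8*3 + 1)) = (4815 + 62*17)/(4794 + (-8*3 + 1)) = (4815 + 1054)/(4794 + (-24 + 1)) = 5869/(4794 - 23) = 5869/4771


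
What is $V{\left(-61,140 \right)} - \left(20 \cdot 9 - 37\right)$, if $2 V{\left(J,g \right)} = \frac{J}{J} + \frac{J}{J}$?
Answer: $-142$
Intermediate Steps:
$V{\left(J,g \right)} = 1$ ($V{\left(J,g \right)} = \frac{\frac{J}{J} + \frac{J}{J}}{2} = \frac{1 + 1}{2} = \frac{1}{2} \cdot 2 = 1$)
$V{\left(-61,140 \right)} - \left(20 \cdot 9 - 37\right) = 1 - \left(20 \cdot 9 - 37\right) = 1 - \left(180 - 37\right) = 1 - 143 = -142$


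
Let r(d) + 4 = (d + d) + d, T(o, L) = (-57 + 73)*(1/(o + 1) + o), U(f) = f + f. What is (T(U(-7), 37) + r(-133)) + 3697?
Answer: 39894/13 ≈ 3068.8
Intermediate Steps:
U(f) = 2*f
T(o, L) = 16*o + 16/(1 + o) (T(o, L) = 16*(1/(1 + o) + o) = 16*(o + 1/(1 + o)) = 16*o + 16/(1 + o))
r(d) = -4 + 3*d (r(d) = -4 + ((d + d) + d) = -4 + (2*d + d) = -4 + 3*d)
(T(U(-7), 37) + r(-133)) + 3697 = (16*(1 + 2*(-7) + (2*(-7))²)/(1 + 2*(-7)) + (-4 + 3*(-133))) + 3697 = (16*(1 - 14 + (-14)²)/(1 - 14) + (-4 - 399)) + 3697 = (16*(1 - 14 + 196)/(-13) - 403) + 3697 = (16*(-1/13)*183 - 403) + 3697 = (-2928/13 - 403) + 3697 = -8167/13 + 3697 = 39894/13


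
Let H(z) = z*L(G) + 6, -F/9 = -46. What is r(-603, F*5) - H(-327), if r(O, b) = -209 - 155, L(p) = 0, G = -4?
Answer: -370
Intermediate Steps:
F = 414 (F = -9*(-46) = 414)
r(O, b) = -364
H(z) = 6 (H(z) = z*0 + 6 = 0 + 6 = 6)
r(-603, F*5) - H(-327) = -364 - 1*6 = -364 - 6 = -370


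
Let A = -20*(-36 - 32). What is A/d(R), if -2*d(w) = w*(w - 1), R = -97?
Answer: -1360/4753 ≈ -0.28614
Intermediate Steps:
A = 1360 (A = -20*(-68) = 1360)
d(w) = -w*(-1 + w)/2 (d(w) = -w*(w - 1)/2 = -w*(-1 + w)/2)
A/d(R) = 1360/(((½)*(-97)*(1 - 1*(-97)))) = 1360/(((½)*(-97)*(1 + 97))) = 1360/(((½)*(-97)*98)) = 1360/(-4753) = 1360*(-1/4753) = -1360/4753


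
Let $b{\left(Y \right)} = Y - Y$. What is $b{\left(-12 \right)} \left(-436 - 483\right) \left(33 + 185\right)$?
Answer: $0$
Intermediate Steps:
$b{\left(Y \right)} = 0$
$b{\left(-12 \right)} \left(-436 - 483\right) \left(33 + 185\right) = 0 \left(-436 - 483\right) \left(33 + 185\right) = 0 \left(\left(-919\right) 218\right) = 0 \left(-200342\right) = 0$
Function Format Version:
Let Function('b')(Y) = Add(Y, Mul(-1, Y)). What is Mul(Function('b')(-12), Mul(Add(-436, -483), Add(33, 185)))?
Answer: 0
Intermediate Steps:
Function('b')(Y) = 0
Mul(Function('b')(-12), Mul(Add(-436, -483), Add(33, 185))) = Mul(0, Mul(Add(-436, -483), Add(33, 185))) = Mul(0, Mul(-919, 218)) = Mul(0, -200342) = 0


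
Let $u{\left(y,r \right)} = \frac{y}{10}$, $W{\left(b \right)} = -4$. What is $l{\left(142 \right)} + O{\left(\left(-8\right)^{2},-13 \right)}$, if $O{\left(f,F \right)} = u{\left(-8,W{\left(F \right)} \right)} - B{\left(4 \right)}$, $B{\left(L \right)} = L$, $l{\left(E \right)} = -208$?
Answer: $- \frac{1064}{5} \approx -212.8$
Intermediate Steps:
$u{\left(y,r \right)} = \frac{y}{10}$ ($u{\left(y,r \right)} = y \frac{1}{10} = \frac{y}{10}$)
$O{\left(f,F \right)} = - \frac{24}{5}$ ($O{\left(f,F \right)} = \frac{1}{10} \left(-8\right) - 4 = - \frac{4}{5} - 4 = - \frac{24}{5}$)
$l{\left(142 \right)} + O{\left(\left(-8\right)^{2},-13 \right)} = -208 - \frac{24}{5} = - \frac{1064}{5}$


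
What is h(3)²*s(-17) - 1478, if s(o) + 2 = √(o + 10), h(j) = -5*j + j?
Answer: -1766 + 144*I*√7 ≈ -1766.0 + 380.99*I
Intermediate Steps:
h(j) = -4*j
s(o) = -2 + √(10 + o) (s(o) = -2 + √(o + 10) = -2 + √(10 + o))
h(3)²*s(-17) - 1478 = (-4*3)²*(-2 + √(10 - 17)) - 1478 = (-12)²*(-2 + √(-7)) - 1478 = 144*(-2 + I*√7) - 1478 = (-288 + 144*I*√7) - 1478 = -1766 + 144*I*√7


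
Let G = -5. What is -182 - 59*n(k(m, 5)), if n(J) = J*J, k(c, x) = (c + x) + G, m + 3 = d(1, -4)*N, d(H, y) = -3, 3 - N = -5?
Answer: -43193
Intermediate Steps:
N = 8 (N = 3 - 1*(-5) = 3 + 5 = 8)
m = -27 (m = -3 - 3*8 = -3 - 24 = -27)
k(c, x) = -5 + c + x (k(c, x) = (c + x) - 5 = -5 + c + x)
n(J) = J²
-182 - 59*n(k(m, 5)) = -182 - 59*(-5 - 27 + 5)² = -182 - 59*(-27)² = -182 - 59*729 = -182 - 43011 = -43193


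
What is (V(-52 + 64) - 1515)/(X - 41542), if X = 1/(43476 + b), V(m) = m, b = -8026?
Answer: 53281350/1472663899 ≈ 0.036180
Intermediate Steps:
X = 1/35450 (X = 1/(43476 - 8026) = 1/35450 ≈ 2.8209e-5)
(V(-52 + 64) - 1515)/(X - 41542) = ((-52 + 64) - 1515)/(1/35450 - 41542) = (12 - 1515)/(-1472663899/35450) = -1503*(-35450/1472663899) = 53281350/1472663899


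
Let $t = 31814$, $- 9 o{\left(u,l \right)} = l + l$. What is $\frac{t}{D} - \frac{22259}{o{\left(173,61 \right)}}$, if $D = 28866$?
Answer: $\frac{2893317977}{1760826} \approx 1643.2$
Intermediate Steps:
$o{\left(u,l \right)} = - \frac{2 l}{9}$ ($o{\left(u,l \right)} = - \frac{l + l}{9} = - \frac{2 l}{9}$)
$\frac{t}{D} - \frac{22259}{o{\left(173,61 \right)}} = \frac{31814}{28866} - \frac{22259}{\left(- \frac{2}{9}\right) 61} = 31814 \cdot \frac{1}{28866} - \frac{22259}{- \frac{122}{9}} = \frac{15907}{14433} - - \frac{200331}{122} = \frac{15907}{14433} + \frac{200331}{122} = \frac{2893317977}{1760826}$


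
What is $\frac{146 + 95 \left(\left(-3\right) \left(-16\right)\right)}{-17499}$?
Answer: $- \frac{4706}{17499} \approx -0.26893$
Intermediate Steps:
$\frac{146 + 95 \left(\left(-3\right) \left(-16\right)\right)}{-17499} = \left(146 + 95 \cdot 48\right) \left(- \frac{1}{17499}\right) = \left(146 + 4560\right) \left(- \frac{1}{17499}\right) = 4706 \left(- \frac{1}{17499}\right) = - \frac{4706}{17499}$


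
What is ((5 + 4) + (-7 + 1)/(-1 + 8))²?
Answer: 3249/49 ≈ 66.306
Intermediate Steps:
((5 + 4) + (-7 + 1)/(-1 + 8))² = (9 - 6/7)² = (57/7)² = 3249/49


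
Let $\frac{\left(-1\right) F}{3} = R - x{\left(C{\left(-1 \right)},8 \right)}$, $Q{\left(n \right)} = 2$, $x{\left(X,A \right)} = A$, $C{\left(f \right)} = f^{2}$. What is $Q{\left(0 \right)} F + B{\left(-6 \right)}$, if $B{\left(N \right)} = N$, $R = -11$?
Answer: $108$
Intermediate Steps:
$F = 57$ ($F = - 3 \left(-11 - 8\right) = \left(-3\right) \left(-19\right) = 57$)
$Q{\left(0 \right)} F + B{\left(-6 \right)} = 2 \cdot 57 - 6 = 114 - 6 = 108$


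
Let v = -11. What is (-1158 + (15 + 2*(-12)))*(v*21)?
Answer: 269577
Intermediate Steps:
(-1158 + (15 + 2*(-12)))*(v*21) = (-1158 + (15 + 2*(-12)))*(-11*21) = (-1158 + (15 - 24))*(-231) = (-1158 - 9)*(-231) = -1167*(-231) = 269577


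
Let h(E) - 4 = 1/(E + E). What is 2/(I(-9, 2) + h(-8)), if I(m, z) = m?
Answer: -32/81 ≈ -0.39506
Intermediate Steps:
h(E) = 4 + 1/(2*E) (h(E) = 4 + 1/(E + E) = 4 + 1/(2*E))
2/(I(-9, 2) + h(-8)) = 2/(-9 + (4 + (½)/(-8))) = 2/(-9 + (4 + (½)*(-⅛))) = 2/(-9 + (4 - 1/16)) = 2/(-9 + 63/16) = 2/(-81/16) = -16/81*2 = -32/81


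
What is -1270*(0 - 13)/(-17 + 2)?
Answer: -3302/3 ≈ -1100.7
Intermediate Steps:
-1270*(0 - 13)/(-17 + 2) = -(-16510)/(-15) = -(-16510)*(-1)/15 = -1270*13/15 = -3302/3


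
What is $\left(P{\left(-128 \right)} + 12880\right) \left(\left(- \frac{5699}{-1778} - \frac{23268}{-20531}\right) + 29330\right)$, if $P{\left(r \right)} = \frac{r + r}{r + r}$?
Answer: $\frac{281495632126797}{744982} \approx 3.7786 \cdot 10^{8}$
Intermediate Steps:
$P{\left(r \right)} = 1$ ($P{\left(r \right)} = \frac{2 r}{2 r} = 2 r \frac{1}{2 r} = 1$)
$\left(P{\left(-128 \right)} + 12880\right) \left(\left(- \frac{5699}{-1778} - \frac{23268}{-20531}\right) + 29330\right) = \left(1 + 12880\right) \left(\left(- \frac{5699}{-1778} - \frac{23268}{-20531}\right) + 29330\right) = 12881 \left(\left(\left(-5699\right) \left(- \frac{1}{1778}\right) - - \frac{3324}{2933}\right) + 29330\right) = 12881 \left(\left(\frac{5699}{1778} + \frac{3324}{2933}\right) + 29330\right) = 12881 \left(\frac{3232177}{744982} + 29330\right) = 12881 \cdot \frac{21853554237}{744982} = \frac{281495632126797}{744982}$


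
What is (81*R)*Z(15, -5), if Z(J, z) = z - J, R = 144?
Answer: -233280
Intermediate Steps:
(81*R)*Z(15, -5) = (81*144)*(-5 - 1*15) = 11664*(-5 - 15) = 11664*(-20) = -233280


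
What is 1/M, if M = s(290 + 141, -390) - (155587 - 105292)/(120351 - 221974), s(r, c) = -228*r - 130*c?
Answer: -101623/4833952569 ≈ -2.1023e-5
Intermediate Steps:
M = -4833952569/101623 (M = (-228*(290 + 141) - 130*(-390)) - (155587 - 105292)/(120351 - 221974) = (-228*431 + 50700) - 50295/(-101623) = (-98268 + 50700) - 50295*(-1)/101623 = -47568 - 1*(-50295/101623) = -47568 + 50295/101623 = -4833952569/101623 ≈ -47568.)
1/M = 1/(-4833952569/101623) = -101623/4833952569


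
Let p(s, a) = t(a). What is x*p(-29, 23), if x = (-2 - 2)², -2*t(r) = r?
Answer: -184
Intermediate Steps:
t(r) = -r/2
p(s, a) = -a/2
x = 16 (x = (-4)² = 16)
x*p(-29, 23) = 16*(-½*23) = 16*(-23/2) = -184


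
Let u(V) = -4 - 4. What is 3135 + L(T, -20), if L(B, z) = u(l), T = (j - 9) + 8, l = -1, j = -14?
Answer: 3127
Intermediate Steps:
T = -15 (T = (-14 - 9) + 8 = -23 + 8 = -15)
u(V) = -8
L(B, z) = -8
3135 + L(T, -20) = 3135 - 8 = 3127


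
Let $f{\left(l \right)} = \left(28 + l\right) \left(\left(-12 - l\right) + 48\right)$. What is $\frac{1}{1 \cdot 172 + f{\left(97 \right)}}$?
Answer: $- \frac{1}{7453} \approx -0.00013417$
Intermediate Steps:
$f{\left(l \right)} = \left(28 + l\right) \left(36 - l\right)$
$\frac{1}{1 \cdot 172 + f{\left(97 \right)}} = \frac{1}{1 \cdot 172 + \left(1008 - 97^{2} + 8 \cdot 97\right)} = \frac{1}{172 + \left(1008 - 9409 + 776\right)} = \frac{1}{172 - 7625} = \frac{1}{-7453} = - \frac{1}{7453}$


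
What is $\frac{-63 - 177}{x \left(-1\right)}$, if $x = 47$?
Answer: $\frac{240}{47} \approx 5.1064$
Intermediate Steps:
$\frac{-63 - 177}{x \left(-1\right)} = \frac{-63 - 177}{47 \left(-1\right)} = \frac{-63 - 177}{-47} = \left(-240\right) \left(- \frac{1}{47}\right) = \frac{240}{47}$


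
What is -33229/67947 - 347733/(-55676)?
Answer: 21777356347/3783017172 ≈ 5.7566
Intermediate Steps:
-33229/67947 - 347733/(-55676) = -33229*1/67947 - 347733*(-1/55676) = -33229/67947 + 347733/55676 = 21777356347/3783017172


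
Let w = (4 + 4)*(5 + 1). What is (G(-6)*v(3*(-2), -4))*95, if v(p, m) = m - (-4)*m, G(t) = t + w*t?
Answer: 558600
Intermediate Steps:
w = 48 (w = 8*6 = 48)
G(t) = 49*t (G(t) = t + 48*t = 49*t)
v(p, m) = 5*m (v(p, m) = m + 4*m = 5*m)
(G(-6)*v(3*(-2), -4))*95 = ((49*(-6))*(5*(-4)))*95 = -294*(-20)*95 = 5880*95 = 558600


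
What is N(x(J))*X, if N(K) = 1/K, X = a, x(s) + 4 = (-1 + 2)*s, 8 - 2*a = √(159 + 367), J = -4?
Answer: -½ + √526/16 ≈ 0.93342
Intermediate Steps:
a = 4 - √526/2 (a = 4 - √(159 + 367)/2 = 4 - √526/2 ≈ -7.4673)
x(s) = -4 + s (x(s) = -4 + (-1 + 2)*s = -4 + 1*s = -4 + s)
X = 4 - √526/2 ≈ -7.4673
N(x(J))*X = (4 - √526/2)/(-4 - 4) = (4 - √526/2)/(-8) = -(4 - √526/2)/8 = -½ + √526/16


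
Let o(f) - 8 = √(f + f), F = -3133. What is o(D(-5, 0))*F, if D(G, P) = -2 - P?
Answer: -25064 - 6266*I ≈ -25064.0 - 6266.0*I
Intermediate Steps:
o(f) = 8 + √2*√f (o(f) = 8 + √(f + f) = 8 + √(2*f) = 8 + √2*√f)
o(D(-5, 0))*F = (8 + √2*√(-2 - 1*0))*(-3133) = (8 + √2*√(-2 + 0))*(-3133) = (8 + √2*√(-2))*(-3133) = (8 + √2*(I*√2))*(-3133) = (8 + 2*I)*(-3133) = -25064 - 6266*I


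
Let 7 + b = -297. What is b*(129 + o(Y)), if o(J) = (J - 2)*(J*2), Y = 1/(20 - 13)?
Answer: -1913680/49 ≈ -39055.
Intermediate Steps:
b = -304 (b = -7 - 297 = -304)
Y = ⅐ (Y = 1/7 = ⅐ ≈ 0.14286)
o(J) = 2*J*(-2 + J) (o(J) = (-2 + J)*(2*J) = 2*J*(-2 + J))
b*(129 + o(Y)) = -304*(129 + 2*(⅐)*(-2 + ⅐)) = -304*(129 + 2*(⅐)*(-13/7)) = -304*(129 - 26/49) = -304*6295/49 = -1913680/49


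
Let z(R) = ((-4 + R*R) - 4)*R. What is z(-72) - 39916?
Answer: -412588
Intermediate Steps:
z(R) = R*(-8 + R²) (z(R) = ((-4 + R²) - 4)*R = (-8 + R²)*R = R*(-8 + R²))
z(-72) - 39916 = -72*(-8 + (-72)²) - 39916 = -72*(-8 + 5184) - 39916 = -72*5176 - 39916 = -372672 - 39916 = -412588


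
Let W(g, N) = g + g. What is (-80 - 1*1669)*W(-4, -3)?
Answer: 13992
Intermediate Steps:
W(g, N) = 2*g
(-80 - 1*1669)*W(-4, -3) = (-80 - 1*1669)*(2*(-4)) = (-80 - 1669)*(-8) = -1749*(-8) = 13992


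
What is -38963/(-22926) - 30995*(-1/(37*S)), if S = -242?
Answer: -90429167/51319851 ≈ -1.7621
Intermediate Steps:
-38963/(-22926) - 30995*(-1/(37*S)) = -38963/(-22926) - 30995/((-37*(-242))) = -38963*(-1/22926) - 30995/8954 = 38963/22926 - 30995*1/8954 = 38963/22926 - 30995/8954 = -90429167/51319851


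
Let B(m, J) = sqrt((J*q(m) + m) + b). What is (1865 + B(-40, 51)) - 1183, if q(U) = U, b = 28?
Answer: 682 + 6*I*sqrt(57) ≈ 682.0 + 45.299*I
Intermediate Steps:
B(m, J) = sqrt(28 + m + J*m) (B(m, J) = sqrt((J*m + m) + 28) = sqrt((m + J*m) + 28) = sqrt(28 + m + J*m))
(1865 + B(-40, 51)) - 1183 = (1865 + sqrt(28 - 40 + 51*(-40))) - 1183 = (1865 + sqrt(28 - 40 - 2040)) - 1183 = (1865 + sqrt(-2052)) - 1183 = (1865 + 6*I*sqrt(57)) - 1183 = 682 + 6*I*sqrt(57)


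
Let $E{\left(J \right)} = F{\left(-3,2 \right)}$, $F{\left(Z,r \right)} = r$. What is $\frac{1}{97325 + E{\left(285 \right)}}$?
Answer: $\frac{1}{97327} \approx 1.0275 \cdot 10^{-5}$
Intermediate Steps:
$E{\left(J \right)} = 2$
$\frac{1}{97325 + E{\left(285 \right)}} = \frac{1}{97325 + 2} = \frac{1}{97327}$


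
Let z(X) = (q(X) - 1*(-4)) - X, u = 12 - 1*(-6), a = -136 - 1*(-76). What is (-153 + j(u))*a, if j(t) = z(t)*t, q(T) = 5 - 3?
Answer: 22140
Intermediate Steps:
q(T) = 2
a = -60 (a = -136 + 76 = -60)
u = 18 (u = 12 + 6 = 18)
z(X) = 6 - X (z(X) = (2 - 1*(-4)) - X = (2 + 4) - X = 6 - X)
j(t) = t*(6 - t) (j(t) = (6 - t)*t = t*(6 - t))
(-153 + j(u))*a = (-153 + 18*(6 - 1*18))*(-60) = (-153 + 18*(6 - 18))*(-60) = (-153 + 18*(-12))*(-60) = (-153 - 216)*(-60) = -369*(-60) = 22140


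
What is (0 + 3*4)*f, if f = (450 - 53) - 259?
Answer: 1656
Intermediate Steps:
f = 138 (f = 397 - 259 = 138)
(0 + 3*4)*f = (0 + 3*4)*138 = (0 + 12)*138 = 12*138 = 1656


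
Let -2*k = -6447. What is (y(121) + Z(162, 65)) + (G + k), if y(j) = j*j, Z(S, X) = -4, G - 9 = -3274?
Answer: 29191/2 ≈ 14596.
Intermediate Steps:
k = 6447/2 (k = -1/2*(-6447) = 6447/2 ≈ 3223.5)
G = -3265 (G = 9 - 3274 = -3265)
y(j) = j**2
(y(121) + Z(162, 65)) + (G + k) = (121**2 - 4) + (-3265 + 6447/2) = (14641 - 4) - 83/2 = 14637 - 83/2 = 29191/2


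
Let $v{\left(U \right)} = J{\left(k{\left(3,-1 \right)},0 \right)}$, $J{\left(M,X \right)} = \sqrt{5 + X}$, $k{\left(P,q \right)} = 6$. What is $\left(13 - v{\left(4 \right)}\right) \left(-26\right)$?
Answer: $-338 + 26 \sqrt{5} \approx -279.86$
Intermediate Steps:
$v{\left(U \right)} = \sqrt{5}$ ($v{\left(U \right)} = \sqrt{5 + 0} = \sqrt{5}$)
$\left(13 - v{\left(4 \right)}\right) \left(-26\right) = \left(13 - \sqrt{5}\right) \left(-26\right) = -338 + 26 \sqrt{5}$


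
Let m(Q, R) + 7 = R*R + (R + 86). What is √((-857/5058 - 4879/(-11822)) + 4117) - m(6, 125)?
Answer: -15829 + √102231232418429605/4982973 ≈ -15765.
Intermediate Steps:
m(Q, R) = 79 + R + R² (m(Q, R) = -7 + (R*R + (R + 86)) = -7 + (R² + (86 + R)) = -7 + (86 + R + R²) = 79 + R + R²)
√((-857/5058 - 4879/(-11822)) + 4117) - m(6, 125) = √((-857/5058 - 4879/(-11822)) + 4117) - (79 + 125 + 125²) = √((-857*1/5058 - 4879*(-1/11822)) + 4117) - (79 + 125 + 15625) = √((-857/5058 + 4879/11822) + 4117) - 1*15829 = √(3636632/14948919 + 4117) - 15829 = √(61548336155/14948919) - 15829 = √102231232418429605/4982973 - 15829 = -15829 + √102231232418429605/4982973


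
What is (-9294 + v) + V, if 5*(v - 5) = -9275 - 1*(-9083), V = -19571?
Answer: -144492/5 ≈ -28898.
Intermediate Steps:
v = -167/5 (v = 5 + (-9275 - 1*(-9083))/5 = 5 + (-9275 + 9083)/5 = 5 + (⅕)*(-192) = 5 - 192/5 = -167/5 ≈ -33.400)
(-9294 + v) + V = (-9294 - 167/5) - 19571 = -46637/5 - 19571 = -144492/5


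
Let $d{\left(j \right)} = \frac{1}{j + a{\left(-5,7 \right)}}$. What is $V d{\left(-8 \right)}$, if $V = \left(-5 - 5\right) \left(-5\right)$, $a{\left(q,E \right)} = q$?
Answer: $- \frac{50}{13} \approx -3.8462$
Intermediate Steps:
$d{\left(j \right)} = \frac{1}{-5 + j}$ ($d{\left(j \right)} = \frac{1}{j - 5} = \frac{1}{-5 + j}$)
$V = 50$ ($V = \left(-10\right) \left(-5\right) = 50$)
$V d{\left(-8 \right)} = \frac{50}{-5 - 8} = \frac{50}{-13} = 50 \left(- \frac{1}{13}\right) = - \frac{50}{13}$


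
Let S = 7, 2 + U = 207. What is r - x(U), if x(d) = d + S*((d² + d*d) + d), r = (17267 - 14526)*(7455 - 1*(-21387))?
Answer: 78465932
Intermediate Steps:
U = 205 (U = -2 + 207 = 205)
r = 79055922 (r = 2741*(7455 + 21387) = 2741*28842 = 79055922)
x(d) = 8*d + 14*d² (x(d) = d + 7*((d² + d*d) + d) = d + 7*((d² + d²) + d) = d + 7*(2*d² + d) = d + 7*(d + 2*d²) = d + (7*d + 14*d²) = 8*d + 14*d²)
r - x(U) = 79055922 - 2*205*(4 + 7*205) = 79055922 - 2*205*(4 + 1435) = 79055922 - 2*205*1439 = 79055922 - 1*589990 = 79055922 - 589990 = 78465932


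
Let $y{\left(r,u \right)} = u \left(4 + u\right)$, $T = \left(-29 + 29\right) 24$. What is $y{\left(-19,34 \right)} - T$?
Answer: $1292$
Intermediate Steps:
$T = 0$ ($T = 0 \cdot 24 = 0$)
$y{\left(-19,34 \right)} - T = 34 \left(4 + 34\right) - 0 = 34 \cdot 38 + 0 = 1292 + 0 = 1292$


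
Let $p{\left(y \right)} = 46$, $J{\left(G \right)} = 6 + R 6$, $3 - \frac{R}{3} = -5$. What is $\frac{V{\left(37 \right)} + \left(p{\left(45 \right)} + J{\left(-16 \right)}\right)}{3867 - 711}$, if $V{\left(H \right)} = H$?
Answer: $\frac{233}{3156} \approx 0.073828$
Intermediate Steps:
$R = 24$ ($R = 9 - -15 = 9 + 15 = 24$)
$J{\left(G \right)} = 150$ ($J{\left(G \right)} = 6 + 24 \cdot 6 = 6 + 144 = 150$)
$\frac{V{\left(37 \right)} + \left(p{\left(45 \right)} + J{\left(-16 \right)}\right)}{3867 - 711} = \frac{37 + \left(46 + 150\right)}{3867 - 711} = \frac{37 + 196}{3156} = 233 \cdot \frac{1}{3156} = \frac{233}{3156}$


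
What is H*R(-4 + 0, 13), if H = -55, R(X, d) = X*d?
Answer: 2860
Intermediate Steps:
H*R(-4 + 0, 13) = -55*(-4 + 0)*13 = -(-220)*13 = -55*(-52) = 2860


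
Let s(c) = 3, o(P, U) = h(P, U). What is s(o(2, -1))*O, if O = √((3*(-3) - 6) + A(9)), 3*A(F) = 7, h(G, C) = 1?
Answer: I*√114 ≈ 10.677*I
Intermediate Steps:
o(P, U) = 1
A(F) = 7/3 (A(F) = (⅓)*7 = 7/3)
O = I*√114/3 (O = √((3*(-3) - 6) + 7/3) = √((-9 - 6) + 7/3) = √(-15 + 7/3) = √(-38/3) = I*√114/3 ≈ 3.559*I)
s(o(2, -1))*O = 3*(I*√114/3) = I*√114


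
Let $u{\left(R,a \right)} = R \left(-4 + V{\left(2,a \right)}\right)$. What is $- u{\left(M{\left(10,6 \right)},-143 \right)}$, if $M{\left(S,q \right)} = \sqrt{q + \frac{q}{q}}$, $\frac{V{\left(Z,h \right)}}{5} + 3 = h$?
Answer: $734 \sqrt{7} \approx 1942.0$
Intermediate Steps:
$V{\left(Z,h \right)} = -15 + 5 h$
$M{\left(S,q \right)} = \sqrt{1 + q}$ ($M{\left(S,q \right)} = \sqrt{q + 1} = \sqrt{1 + q}$)
$u{\left(R,a \right)} = R \left(-19 + 5 a\right)$ ($u{\left(R,a \right)} = R \left(-4 + \left(-15 + 5 a\right)\right) = R \left(-19 + 5 a\right)$)
$- u{\left(M{\left(10,6 \right)},-143 \right)} = - \sqrt{1 + 6} \left(-19 + 5 \left(-143\right)\right) = - \sqrt{7} \left(-19 - 715\right) = - \sqrt{7} \left(-734\right) = - \left(-734\right) \sqrt{7} = 734 \sqrt{7}$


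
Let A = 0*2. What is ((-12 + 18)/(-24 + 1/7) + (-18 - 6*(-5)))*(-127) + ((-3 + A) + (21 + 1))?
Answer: -246001/167 ≈ -1473.1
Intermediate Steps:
A = 0
((-12 + 18)/(-24 + 1/7) + (-18 - 6*(-5)))*(-127) + ((-3 + A) + (21 + 1)) = ((-12 + 18)/(-24 + 1/7) + (-18 - 6*(-5)))*(-127) + ((-3 + 0) + (21 + 1)) = (6/(-24 + ⅐) + (-18 + 30))*(-127) + (-3 + 22) = (6/(-167/7) + 12)*(-127) + 19 = (6*(-7/167) + 12)*(-127) + 19 = (-42/167 + 12)*(-127) + 19 = (1962/167)*(-127) + 19 = -249174/167 + 19 = -246001/167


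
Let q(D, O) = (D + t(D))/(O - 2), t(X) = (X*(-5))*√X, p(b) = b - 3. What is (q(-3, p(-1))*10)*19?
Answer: 95 - 475*I*√3 ≈ 95.0 - 822.72*I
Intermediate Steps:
p(b) = -3 + b
t(X) = -5*X^(3/2) (t(X) = (-5*X)*√X = -5*X^(3/2))
q(D, O) = (D - 5*D^(3/2))/(-2 + O) (q(D, O) = (D - 5*D^(3/2))/(O - 2) = (D - 5*D^(3/2))/(-2 + O))
(q(-3, p(-1))*10)*19 = (((-3 - (-15)*I*√3)/(-2 + (-3 - 1)))*10)*19 = (((-3 - (-15)*I*√3)/(-2 - 4))*10)*19 = (((-3 + 15*I*√3)/(-6))*10)*19 = (-(-3 + 15*I*√3)/6*10)*19 = ((½ - 5*I*√3/2)*10)*19 = (5 - 25*I*√3)*19 = 95 - 475*I*√3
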